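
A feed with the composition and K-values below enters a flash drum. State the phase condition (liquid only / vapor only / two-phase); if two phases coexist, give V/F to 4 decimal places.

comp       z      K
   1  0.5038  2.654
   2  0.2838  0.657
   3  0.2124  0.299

two-phase, V/F = 0.6538

ΣzᵢKᵢ = 1.5870; Σzᵢ/Kᵢ = 1.3322.
Both exceed 1, so a two-phase solution exists.
Newton iteration, ψ⁰ = 0.61:
  ψ = 0.6100: g = 0.03156, g' = -0.7135 → ψ = 0.6542
  ψ = 0.6542: g = -0.00032, g' = -0.7295 → ψ = 0.6538
Converged at ψ = 0.6538.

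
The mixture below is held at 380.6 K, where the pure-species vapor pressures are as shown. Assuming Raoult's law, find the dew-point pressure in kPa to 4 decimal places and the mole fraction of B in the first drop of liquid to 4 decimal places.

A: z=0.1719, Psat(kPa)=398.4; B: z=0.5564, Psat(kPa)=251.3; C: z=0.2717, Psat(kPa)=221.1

Pdew = 258.1033 kPa, x_B = 0.5715

At the dew point ψ → 1, so Σzᵢ/Kᵢ = 1 with Kᵢ = Pᵢˢᵃᵗ/P ⇒ 1/P = Σzᵢ/Pᵢˢᵃᵗ.
1/P = 0.1719/398.4 + 0.5564/251.3 + 0.2717/221.1 = 0.0038744 ⇒ P = 258.1033 kPa
xᵢ = zᵢP/Pᵢˢᵃᵗ ⇒ x_B = 0.5564·258.1033/251.3 = 0.5715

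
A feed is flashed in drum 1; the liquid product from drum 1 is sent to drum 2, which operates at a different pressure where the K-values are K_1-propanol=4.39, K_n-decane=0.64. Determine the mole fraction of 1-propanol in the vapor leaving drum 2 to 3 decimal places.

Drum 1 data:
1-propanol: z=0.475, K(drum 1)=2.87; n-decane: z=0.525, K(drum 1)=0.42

y_1-propanol (drum 2) = 0.421

Drum 1:
Rachford–Rice: g(ψ₁) = Σ zᵢ(Kᵢ−1)/(1+ψ₁(Kᵢ−1)) = 0.
Feasibility: ΣzᵢKᵢ = 1.584, Σzᵢ/Kᵢ = 1.416 — both > 1, two phases present.
Binary case is linear: z₁(K₁−1)(1+ψ₁(K₂−1)) + z₂(K₂−1)(1+ψ₁(K₁−1)) = 0
⇒ ψ₁ = [z₁(K₁−1)+z₂(K₂−1)] / [−(K₁−1)(K₂−1)] = 0.5837/1.0846 = 0.538
Drum-1 compositions:
  1-propanol: x = 0.237, y = 0.679
  n-decane: x = 0.763, y = 0.321
Drum-2 feed = drum-1 liquid: z₂ = (0.2367, 0.7633).
Drum 2:
Newton–Raphson from ψ₂ = 0.37:
  ψ₂ = 0.370: g = 0.0390, g' = -0.667 → ψ₂ = 0.428
  ψ₂ = 0.428: g = 0.0023, g' = -0.591 → ψ₂ = 0.432
Converged at ψ₂ = 0.432.
  1-propanol: x = 0.096, y = 0.421
  n-decane: x = 0.904, y = 0.579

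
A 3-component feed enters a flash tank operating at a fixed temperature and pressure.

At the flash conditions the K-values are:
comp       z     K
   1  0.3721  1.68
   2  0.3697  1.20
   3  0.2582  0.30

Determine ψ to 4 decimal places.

Iterate (Newton) starting at ψ = 0.5:
  ψ = 0.5000: g = -0.02202, g' = -0.4075 → ψ = 0.4460
  ψ = 0.4460: g = -0.00074, g' = -0.3812 → ψ = 0.4440
Converged at ψ = 0.4440.

ψ = 0.4440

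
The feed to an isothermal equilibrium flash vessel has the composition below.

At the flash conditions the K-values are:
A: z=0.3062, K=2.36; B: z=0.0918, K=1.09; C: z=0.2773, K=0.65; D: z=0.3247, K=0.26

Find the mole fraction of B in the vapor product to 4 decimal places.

y_B = 0.0990

Newton iteration, ψ⁰ = 0.63:
  ψ = 0.6300: g = -0.34254, g' = -0.8448 → ψ = 0.2245
  ψ = 0.2245: g = -0.06638, g' = -0.6288 → ψ = 0.1190
  ψ = 0.1190: g = 0.00186, g' = -0.6711 → ψ = 0.1218
Converged at ψ = 0.1218.
Compositions from xᵢ = zᵢ/(1+ψ(Kᵢ−1)), yᵢ = Kᵢxᵢ:
  A: x = 0.2627, y = 0.6200
  B: x = 0.0908, y = 0.0990
  C: x = 0.2896, y = 0.1883
  D: x = 0.3569, y = 0.0928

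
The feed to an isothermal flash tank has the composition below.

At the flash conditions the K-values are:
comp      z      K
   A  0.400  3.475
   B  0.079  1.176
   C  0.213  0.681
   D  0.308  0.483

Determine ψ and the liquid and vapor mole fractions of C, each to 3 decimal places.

Material balance + equilibrium reduce to Σ zᵢ(Kᵢ−1)/(1+ψ(Kᵢ−1)) = 0.
Check two-phase: ΣzᵢKᵢ = 1.777 > 1 and Σzᵢ/Kᵢ = 1.133 > 1, so g(0) = 0.777 > 0 and g(1) = -0.133 < 0.
Newton iteration, ψ⁰ = 0.56:
  ψ = 0.560: g = 0.1207, g' = -0.628 → ψ = 0.752
  ψ = 0.752: g = 0.0082, g' = -0.559 → ψ = 0.767
Converged at ψ = 0.767.
Compositions from xᵢ = zᵢ/(1+ψ(Kᵢ−1)), yᵢ = Kᵢxᵢ:
  A: x = 0.138, y = 0.480
  B: x = 0.070, y = 0.082
  C: x = 0.282, y = 0.192
  D: x = 0.510, y = 0.247

ψ = 0.767, x_C = 0.282, y_C = 0.192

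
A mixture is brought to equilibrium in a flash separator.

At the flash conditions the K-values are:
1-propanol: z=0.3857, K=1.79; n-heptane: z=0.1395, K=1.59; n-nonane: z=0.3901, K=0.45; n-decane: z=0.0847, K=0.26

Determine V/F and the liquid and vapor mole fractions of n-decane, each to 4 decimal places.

V/F = 0.2512, x_n-decane = 0.1040, y_n-decane = 0.0270

Material balance + equilibrium reduce to Σ zᵢ(Kᵢ−1)/(1+V/F(Kᵢ−1)) = 0.
g(0) = ΣzᵢKᵢ − 1 = 0.1098 and g(1) = 1 − Σzᵢ/Kᵢ = -0.4959, so a root lies in (0, 1).
Iterate (Newton) starting at V/F = 0.5:
  V/F = 0.5000: g = -0.11345, g' = -0.4940 → V/F = 0.2704
  V/F = 0.2704: g = -0.00833, g' = -0.4349 → V/F = 0.2512
Converged at V/F = 0.2512.
Compositions from xᵢ = zᵢ/(1+V/F(Kᵢ−1)), yᵢ = Kᵢxᵢ:
  1-propanol: x = 0.3218, y = 0.5761
  n-heptane: x = 0.1215, y = 0.1932
  n-nonane: x = 0.4526, y = 0.2037
  n-decane: x = 0.1040, y = 0.0270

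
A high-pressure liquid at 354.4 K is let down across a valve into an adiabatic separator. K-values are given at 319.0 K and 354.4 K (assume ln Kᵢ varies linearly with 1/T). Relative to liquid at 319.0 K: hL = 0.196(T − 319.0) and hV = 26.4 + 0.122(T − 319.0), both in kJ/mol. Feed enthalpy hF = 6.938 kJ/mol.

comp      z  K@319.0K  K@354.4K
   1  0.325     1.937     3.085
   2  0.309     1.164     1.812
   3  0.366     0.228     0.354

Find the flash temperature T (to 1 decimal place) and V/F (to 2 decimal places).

Adiabatic flash: solve Rachford–Rice at each trial T, then check hF = ψ·hV(T) + (1−ψ)·hL(T).
  T = 319.0 K: K = (1.937, 1.164, 0.228), RR gives ψ = 0.144, H_out = 3.798 kJ/mol
  T = 354.4 K: K = (3.085, 1.812, 0.354), RR gives ψ = 0.705, H_out = 23.696 kJ/mol
  T = 336.7 K: K = (2.475, 1.469, 0.287), RR gives ψ = 0.484, H_out = 15.602 kJ/mol
  T = 327.9 K: K = (2.198, 1.313, 0.257), RR gives ψ = 0.340, H_out = 10.503 kJ/mol
  T = 323.4 K: K = (2.064, 1.236, 0.242), RR gives ψ = 0.250, H_out = 7.372 kJ/mol
  T = 321.2 K: K = (2.000, 1.200, 0.235), RR gives ψ = 0.199, H_out = 5.659 kJ/mol
Linear interpolation between T = 321.2 (H_out = 5.659) and T = 323.4 (H_out = 7.372) on hF = 6.938 gives T ≈ 322.8 K, at which ψ = 0.24.

T = 322.8 K, V/F = 0.24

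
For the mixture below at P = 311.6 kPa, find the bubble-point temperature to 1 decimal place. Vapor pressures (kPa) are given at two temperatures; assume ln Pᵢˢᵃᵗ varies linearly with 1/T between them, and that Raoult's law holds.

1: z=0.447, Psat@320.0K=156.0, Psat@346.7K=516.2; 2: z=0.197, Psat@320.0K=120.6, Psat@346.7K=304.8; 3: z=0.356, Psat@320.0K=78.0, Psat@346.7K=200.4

Bubble-point temperature: ΣzᵢPᵢˢᵃᵗ(T) = P. Interpolate ln Pᵢˢᵃᵗ = aᵢ + bᵢ/T.
  T = 320.0 K: ΣzᵢPᵢˢᵃᵗ = 121.26 kPa
  T = 346.7 K: ΣzᵢPᵢˢᵃᵗ = 362.13 kPa
  T = 333.4 K: ΣzᵢPᵢˢᵃᵗ = 214.20 kPa
  T = 340.0 K: ΣzᵢPᵢˢᵃᵗ = 279.26 kPa
  T = 343.4 K: ΣzᵢPᵢˢᵃᵗ = 318.99 kPa
  T = 341.7 K: ΣzᵢPᵢˢᵃᵗ = 298.56 kPa
Interpolating between 341.7 K and 343.4 K gives T ≈ 342.8 K.

T = 342.8 K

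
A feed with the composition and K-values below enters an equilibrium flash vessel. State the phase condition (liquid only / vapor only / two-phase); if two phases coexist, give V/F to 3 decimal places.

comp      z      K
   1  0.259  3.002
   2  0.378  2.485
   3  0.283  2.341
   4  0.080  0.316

vapor only

ΣzᵢKᵢ = 2.405; Σzᵢ/Kᵢ = 0.612.
Since Σzᵢ/Kᵢ < 1 the mixture is above its dew point — single vapor phase.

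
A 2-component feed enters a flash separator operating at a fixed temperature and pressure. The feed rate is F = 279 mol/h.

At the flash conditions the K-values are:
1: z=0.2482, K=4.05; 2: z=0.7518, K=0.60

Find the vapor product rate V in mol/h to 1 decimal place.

Binary case is linear: z₁(K₁−1)(1+V/F(K₂−1)) + z₂(K₂−1)(1+V/F(K₁−1)) = 0
⇒ V/F = [z₁(K₁−1)+z₂(K₂−1)] / [−(K₁−1)(K₂−1)] = 0.45629/1.22000 = 0.3740
Then V = V/F·F = 0.3740·279 = 104.3 mol/h and L = F − V = 174.7 mol/h.

V = 104.3 mol/h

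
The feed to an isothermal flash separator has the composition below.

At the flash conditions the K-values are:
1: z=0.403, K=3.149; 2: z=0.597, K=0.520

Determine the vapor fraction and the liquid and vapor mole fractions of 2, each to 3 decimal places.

ψ = 0.562, x_2 = 0.817, y_2 = 0.425

Material balance + equilibrium reduce to Σ zᵢ(Kᵢ−1)/(1+ψ(Kᵢ−1)) = 0.
g(0) = ΣzᵢKᵢ − 1 = 0.579 and g(1) = 1 − Σzᵢ/Kᵢ = -0.276, so a root lies in (0, 1).
Iterate (Newton) starting at ψ = 0.39:
  ψ = 0.390: g = 0.1186, g' = -0.759 → ψ = 0.546
  ψ = 0.546: g = 0.0100, g' = -0.647 → ψ = 0.562
Converged at ψ = 0.562.
Compositions from xᵢ = zᵢ/(1+ψ(Kᵢ−1)), yᵢ = Kᵢxᵢ:
  1: x = 0.183, y = 0.575
  2: x = 0.817, y = 0.425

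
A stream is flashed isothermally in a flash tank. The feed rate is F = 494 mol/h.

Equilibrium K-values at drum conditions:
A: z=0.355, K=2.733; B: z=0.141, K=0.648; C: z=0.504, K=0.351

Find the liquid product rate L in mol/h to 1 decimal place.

Rachford–Rice: g(V/F) = Σ zᵢ(Kᵢ−1)/(1+V/F(Kᵢ−1)) = 0.
Check two-phase: ΣzᵢKᵢ = 1.238 > 1 and Σzᵢ/Kᵢ = 1.783 > 1, so g(0) = 0.238 > 0 and g(1) = -0.783 < 0.
Newton iteration, V/F⁰ = 0.33:
  V/F = 0.330: g = -0.0810, g' = -0.798 → V/F = 0.228
  V/F = 0.228: g = 0.0027, g' = -0.860 → V/F = 0.232
Converged at V/F = 0.232.
Then V = V/F·F = 0.2316·494 = 114.4 mol/h and L = F − V = 379.6 mol/h.

L = 379.6 mol/h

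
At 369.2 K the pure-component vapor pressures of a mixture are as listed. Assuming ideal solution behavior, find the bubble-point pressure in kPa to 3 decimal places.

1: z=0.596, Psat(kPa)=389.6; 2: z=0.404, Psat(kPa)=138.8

Pbub = 288.277 kPa

At the bubble point ψ → 0, so ΣzᵢKᵢ = 1 with Kᵢ = Pᵢˢᵃᵗ/P ⇒ P = ΣzᵢPᵢˢᵃᵗ.
P = 0.596·389.6 + 0.404·138.8 = 288.277 kPa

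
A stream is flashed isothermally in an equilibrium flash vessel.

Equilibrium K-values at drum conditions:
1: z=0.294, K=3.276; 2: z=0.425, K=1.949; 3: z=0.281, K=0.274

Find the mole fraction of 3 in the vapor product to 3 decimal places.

Material balance + equilibrium reduce to Σ zᵢ(Kᵢ−1)/(1+V/F(Kᵢ−1)) = 0.
Feasibility: ΣzᵢKᵢ = 1.868, Σzᵢ/Kᵢ = 1.333 — both > 1, two phases present.
Newton iteration, V/F⁰ = 0.5:
  V/F = 0.500: g = 0.2662, g' = -0.874 → V/F = 0.805
  V/F = 0.805: g = -0.0255, g' = -1.169 → V/F = 0.783
  V/F = 0.783: g = -0.0006, g' = -1.118 → V/F = 0.782
Converged at V/F = 0.782.
Compositions from xᵢ = zᵢ/(1+V/F(Kᵢ−1)), yᵢ = Kᵢxᵢ:
  1: x = 0.106, y = 0.346
  2: x = 0.244, y = 0.475
  3: x = 0.650, y = 0.178

y_3 = 0.178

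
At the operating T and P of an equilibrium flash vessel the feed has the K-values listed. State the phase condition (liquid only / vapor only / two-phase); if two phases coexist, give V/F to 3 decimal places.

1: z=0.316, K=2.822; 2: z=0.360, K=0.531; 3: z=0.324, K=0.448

ΣzᵢKᵢ = 1.228; Σzᵢ/Kᵢ = 1.513.
Both exceed 1, so a two-phase solution exists.
Rachford–Rice: g(ψ) = Σ zᵢ(Kᵢ−1)/(1+ψ(Kᵢ−1)) = 0.
Newton–Raphson from ψ = 0.45:
  ψ = 0.450: g = -0.1356, g' = -0.619 → ψ = 0.231
  ψ = 0.231: g = 0.0110, g' = -0.749 → ψ = 0.246
Converged at ψ = 0.246.

two-phase, V/F = 0.246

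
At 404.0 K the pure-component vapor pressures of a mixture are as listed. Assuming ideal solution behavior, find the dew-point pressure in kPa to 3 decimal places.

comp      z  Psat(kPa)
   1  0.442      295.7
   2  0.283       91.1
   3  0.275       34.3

Pdew = 79.247 kPa

At the dew point ψ → 1, so Σzᵢ/Kᵢ = 1 with Kᵢ = Pᵢˢᵃᵗ/P ⇒ 1/P = Σzᵢ/Pᵢˢᵃᵗ.
1/P = 0.442/295.7 + 0.283/91.1 + 0.275/34.3 = 0.012619 ⇒ P = 79.247 kPa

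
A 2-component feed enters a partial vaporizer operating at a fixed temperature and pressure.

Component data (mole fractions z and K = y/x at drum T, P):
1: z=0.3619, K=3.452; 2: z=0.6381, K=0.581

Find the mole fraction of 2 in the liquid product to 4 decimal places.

Let ψ = V/F and solve Σ zᵢ(Kᵢ−1)/(1+ψ(Kᵢ−1)) = 0.
g(0) = ΣzᵢKᵢ − 1 = 0.6200 and g(1) = 1 − Σzᵢ/Kᵢ = -0.2031, so a root lies in (0, 1).
Binary case is linear: z₁(K₁−1)(1+ψ(K₂−1)) + z₂(K₂−1)(1+ψ(K₁−1)) = 0
⇒ ψ = [z₁(K₁−1)+z₂(K₂−1)] / [−(K₁−1)(K₂−1)] = 0.62001/1.02739 = 0.6035
Compositions from xᵢ = zᵢ/(1+ψ(Kᵢ−1)), yᵢ = Kᵢxᵢ:
  1: x = 0.1459, y = 0.5038
  2: x = 0.8541, y = 0.4962

x_2 = 0.8541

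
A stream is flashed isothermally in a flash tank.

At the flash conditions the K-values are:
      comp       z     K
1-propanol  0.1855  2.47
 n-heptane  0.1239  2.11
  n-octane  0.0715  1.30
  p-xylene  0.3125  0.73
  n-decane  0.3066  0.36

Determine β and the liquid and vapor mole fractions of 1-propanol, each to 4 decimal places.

β = 0.2557, x_1-propanol = 0.1348, y_1-propanol = 0.3330

Newton iteration, β⁰ = 0.56:
  β = 0.5600: g = -0.15250, g' = -0.5201 → β = 0.2668
  β = 0.2668: g = -0.00570, g' = -0.5123 → β = 0.2556
  β = 0.2556: g = 0.00002, g' = -0.5158 → β = 0.2557
Converged at β = 0.2557.
Compositions from xᵢ = zᵢ/(1+β(Kᵢ−1)), yᵢ = Kᵢxᵢ:
  1-propanol: x = 0.1348, y = 0.3330
  n-heptane: x = 0.0965, y = 0.2036
  n-octane: x = 0.0664, y = 0.0863
  p-xylene: x = 0.3357, y = 0.2450
  n-decane: x = 0.3666, y = 0.1320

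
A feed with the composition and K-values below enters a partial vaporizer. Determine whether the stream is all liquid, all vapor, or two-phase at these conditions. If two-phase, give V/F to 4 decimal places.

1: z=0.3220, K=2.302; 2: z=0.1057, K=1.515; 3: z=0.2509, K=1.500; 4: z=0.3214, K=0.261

ΣzᵢKᵢ = 1.3616; Σzᵢ/Kᵢ = 1.6083.
Both exceed 1, so a two-phase solution exists.
Material balance + equilibrium reduce to Σ zᵢ(Kᵢ−1)/(1+ψ(Kᵢ−1)) = 0.
Iterate (Newton) starting at ψ = 0.5:
  ψ = 0.5000: g = 0.02087, g' = -0.6997 → ψ = 0.5298
  ψ = 0.5298: g = -0.00032, g' = -0.7218 → ψ = 0.5294
Converged at ψ = 0.5294.

two-phase, V/F = 0.5294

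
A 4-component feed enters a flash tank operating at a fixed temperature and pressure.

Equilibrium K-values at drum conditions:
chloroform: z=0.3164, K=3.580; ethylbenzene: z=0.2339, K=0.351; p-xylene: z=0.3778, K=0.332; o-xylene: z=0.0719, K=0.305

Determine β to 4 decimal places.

Iterate (Newton) starting at β = 0.37:
  β = 0.3700: g = -0.18463, g' = -1.0823 → β = 0.1994
  β = 0.1994: g = 0.01548, g' = -1.3194 → β = 0.2111
  β = 0.2111: g = 0.00017, g' = -1.2911 → β = 0.2113
Converged at β = 0.2113.

β = 0.2113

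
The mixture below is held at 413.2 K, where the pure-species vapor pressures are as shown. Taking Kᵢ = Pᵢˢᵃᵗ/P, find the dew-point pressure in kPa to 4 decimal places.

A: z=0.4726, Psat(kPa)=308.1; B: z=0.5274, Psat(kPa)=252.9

Pdew = 276.2945 kPa

At the dew point ψ → 1, so Σzᵢ/Kᵢ = 1 with Kᵢ = Pᵢˢᵃᵗ/P ⇒ 1/P = Σzᵢ/Pᵢˢᵃᵗ.
1/P = 0.4726/308.1 + 0.5274/252.9 = 0.0036193 ⇒ P = 276.2945 kPa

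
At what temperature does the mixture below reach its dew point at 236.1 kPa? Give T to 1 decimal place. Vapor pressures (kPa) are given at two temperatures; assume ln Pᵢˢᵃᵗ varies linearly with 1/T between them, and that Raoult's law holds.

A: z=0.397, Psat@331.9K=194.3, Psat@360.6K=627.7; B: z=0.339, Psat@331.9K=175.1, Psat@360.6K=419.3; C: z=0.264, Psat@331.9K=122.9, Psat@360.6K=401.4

Dew-point temperature: Σzᵢ·P/Pᵢˢᵃᵗ(T) = 1. Interpolate ln Pᵢˢᵃᵗ = aᵢ + bᵢ/T.
  T = 331.9 K: ΣzᵢP/Pᵢˢᵃᵗ = 1.4467
  T = 360.6 K: ΣzᵢP/Pᵢˢᵃᵗ = 0.4955
  T = 346.2 K: ΣzᵢP/Pᵢˢᵃᵗ = 0.8274
  T = 339.0 K: ΣzᵢP/Pᵢˢᵃᵗ = 1.0890
  T = 342.6 K: ΣzᵢP/Pᵢˢᵃᵗ = 0.9477
  T = 340.8 K: ΣzᵢP/Pᵢˢᵃᵗ = 1.0155
Interpolating between 340.8 K and 342.6 K gives T ≈ 341.2 K.

T = 341.2 K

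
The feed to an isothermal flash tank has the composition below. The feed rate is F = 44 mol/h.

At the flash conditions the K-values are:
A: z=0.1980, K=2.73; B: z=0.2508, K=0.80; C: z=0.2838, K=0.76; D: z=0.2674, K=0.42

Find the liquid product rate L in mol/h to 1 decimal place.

Rachford–Rice: g(ψ) = Σ zᵢ(Kᵢ−1)/(1+ψ(Kᵢ−1)) = 0.
Check two-phase: ΣzᵢKᵢ = 1.0692 > 1 and Σzᵢ/Kᵢ = 1.3961 > 1, so g(0) = 0.0692 > 0 and g(1) = -0.3961 < 0.
Newton iteration, ψ⁰ = 0.5:
  ψ = 0.5000: g = -0.16791, g' = -0.3823 → ψ = 0.0608
  ψ = 0.0608: g = 0.02927, g' = -0.6089 → ψ = 0.1089
  ψ = 0.1089: g = 0.00148, g' = -0.5498 → ψ = 0.1116
Converged at ψ = 0.1116.
Then V = ψ·F = 0.1116·44 = 4.9 mol/h and L = F − V = 39.1 mol/h.

L = 39.1 mol/h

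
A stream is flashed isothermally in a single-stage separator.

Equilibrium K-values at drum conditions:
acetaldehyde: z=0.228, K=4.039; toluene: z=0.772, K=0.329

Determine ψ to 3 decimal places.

ψ = 0.086

Rachford–Rice: g(ψ) = Σ zᵢ(Kᵢ−1)/(1+ψ(Kᵢ−1)) = 0.
Feasibility: ΣzᵢKᵢ = 1.175, Σzᵢ/Kᵢ = 2.403 — both > 1, two phases present.
Newton–Raphson from ψ = 0.5:
  ψ = 0.500: g = -0.5045, g' = -1.119 → ψ = 0.049
  ψ = 0.049: g = 0.0673, g' = -1.966 → ψ = 0.083
  ψ = 0.083: g = 0.0042, g' = -1.731 → ψ = 0.086
Converged at ψ = 0.086.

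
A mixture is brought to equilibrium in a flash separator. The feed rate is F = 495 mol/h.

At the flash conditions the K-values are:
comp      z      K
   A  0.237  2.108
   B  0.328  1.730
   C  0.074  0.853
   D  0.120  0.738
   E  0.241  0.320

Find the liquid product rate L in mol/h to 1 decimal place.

Newton iteration, ψ⁰ = 0.57:
  ψ = 0.570: g = 0.0136, g' = -0.507 → ψ = 0.597
Converged at ψ = 0.597.
Then V = ψ·F = 0.5965·495 = 295.3 mol/h and L = F − V = 199.7 mol/h.

L = 199.7 mol/h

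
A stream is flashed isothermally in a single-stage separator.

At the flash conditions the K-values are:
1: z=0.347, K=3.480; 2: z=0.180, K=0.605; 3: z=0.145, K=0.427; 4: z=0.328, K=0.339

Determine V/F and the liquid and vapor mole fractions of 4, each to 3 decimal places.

Material balance + equilibrium reduce to Σ zᵢ(Kᵢ−1)/(1+V/F(Kᵢ−1)) = 0.
Feasibility: ΣzᵢKᵢ = 1.490, Σzᵢ/Kᵢ = 1.704 — both > 1, two phases present.
Iterate (Newton) starting at V/F = 0.31:
  V/F = 0.310: g = 0.0318, g' = -1.016 → V/F = 0.341
  V/F = 0.341: g = 0.0006, g' = -0.976 → V/F = 0.342
Converged at V/F = 0.342.
Compositions from xᵢ = zᵢ/(1+V/F(Kᵢ−1)), yᵢ = Kᵢxᵢ:
  1: x = 0.188, y = 0.653
  2: x = 0.208, y = 0.126
  3: x = 0.180, y = 0.077
  4: x = 0.424, y = 0.144

V/F = 0.342, x_4 = 0.424, y_4 = 0.144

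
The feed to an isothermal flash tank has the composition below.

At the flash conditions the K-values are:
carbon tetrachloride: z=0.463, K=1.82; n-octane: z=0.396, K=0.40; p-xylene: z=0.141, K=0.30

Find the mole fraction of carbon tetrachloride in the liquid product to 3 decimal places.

Iterate (Newton) starting at β = 0.5:
  β = 0.500: g = -0.2220, g' = -0.611 → β = 0.137
  β = 0.137: g = -0.0266, g' = -0.505 → β = 0.084
Converged at β = 0.084.
Compositions from xᵢ = zᵢ/(1+β(Kᵢ−1)), yᵢ = Kᵢxᵢ:
  carbon tetrachloride: x = 0.433, y = 0.788
  n-octane: x = 0.417, y = 0.167
  p-xylene: x = 0.150, y = 0.045

x_carbon tetrachloride = 0.433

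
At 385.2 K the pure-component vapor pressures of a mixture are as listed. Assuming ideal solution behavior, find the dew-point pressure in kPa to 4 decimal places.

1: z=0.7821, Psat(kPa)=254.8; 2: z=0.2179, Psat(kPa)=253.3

Pdew = 254.4716 kPa

At the dew point ψ → 1, so Σzᵢ/Kᵢ = 1 with Kᵢ = Pᵢˢᵃᵗ/P ⇒ 1/P = Σzᵢ/Pᵢˢᵃᵗ.
1/P = 0.7821/254.8 + 0.2179/253.3 = 0.0039297 ⇒ P = 254.4716 kPa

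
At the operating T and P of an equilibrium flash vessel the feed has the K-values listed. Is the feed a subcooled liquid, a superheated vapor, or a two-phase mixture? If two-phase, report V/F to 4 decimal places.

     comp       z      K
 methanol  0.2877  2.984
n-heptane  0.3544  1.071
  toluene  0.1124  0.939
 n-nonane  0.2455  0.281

ΣzᵢKᵢ = 1.4126; Σzᵢ/Kᵢ = 1.4207.
Both exceed 1, so a two-phase solution exists.
Rachford–Rice: g(ψ) = Σ zᵢ(Kᵢ−1)/(1+ψ(Kᵢ−1)) = 0.
Newton iteration, ψ⁰ = 0.31:
  ψ = 0.3100: g = 0.14392, g' = -0.6465 → ψ = 0.5326
  ψ = 0.5326: g = 0.00862, g' = -0.6032 → ψ = 0.5469
Converged at ψ = 0.5469.

two-phase, V/F = 0.5469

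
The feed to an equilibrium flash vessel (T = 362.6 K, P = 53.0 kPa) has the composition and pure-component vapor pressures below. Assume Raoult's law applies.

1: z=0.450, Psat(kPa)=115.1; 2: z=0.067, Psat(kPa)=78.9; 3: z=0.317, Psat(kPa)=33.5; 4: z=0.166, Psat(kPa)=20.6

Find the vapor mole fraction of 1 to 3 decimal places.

y_1 = 0.553

Raoult's law: Kᵢ = Pᵢˢᵃᵗ/P = Pᵢˢᵃᵗ/53.0.
  K_1 = 115.1/53.0 = 2.17170, K_2 = 78.9/53.0 = 1.48868, K_3 = 33.5/53.0 = 0.63208, K_4 = 20.6/53.0 = 0.38868
Let ψ = V/F and solve Σ zᵢ(Kᵢ−1)/(1+ψ(Kᵢ−1)) = 0.
Check two-phase: ΣzᵢKᵢ = 1.342 > 1 and Σzᵢ/Kᵢ = 1.181 > 1, so g(0) = 0.342 > 0 and g(1) = -0.181 < 0.
Newton iteration, ψ⁰ = 0.5:
  ψ = 0.500: g = 0.0697, g' = -0.449 → ψ = 0.655
Converged at ψ = 0.655.
Compositions from xᵢ = zᵢ/(1+ψ(Kᵢ−1)), yᵢ = Kᵢxᵢ:
  1: x = 0.255, y = 0.553
  2: x = 0.051, y = 0.076
  3: x = 0.418, y = 0.264
  4: x = 0.277, y = 0.108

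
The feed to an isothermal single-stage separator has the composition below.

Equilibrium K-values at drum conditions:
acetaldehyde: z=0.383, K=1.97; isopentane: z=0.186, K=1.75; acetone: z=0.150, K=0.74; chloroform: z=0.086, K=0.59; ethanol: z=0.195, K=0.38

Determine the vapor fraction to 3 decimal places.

ψ = 0.704

Rachford–Rice: g(ψ) = Σ zᵢ(Kᵢ−1)/(1+ψ(Kᵢ−1)) = 0.
g(0) = ΣzᵢKᵢ − 1 = 0.316 and g(1) = 1 − Σzᵢ/Kᵢ = -0.162, so a root lies in (0, 1).
Newton–Raphson from ψ = 0.5:
  ψ = 0.500: g = 0.0872, g' = -0.412 → ψ = 0.711
  ψ = 0.711: g = -0.0032, g' = -0.455 → ψ = 0.704
Converged at ψ = 0.704.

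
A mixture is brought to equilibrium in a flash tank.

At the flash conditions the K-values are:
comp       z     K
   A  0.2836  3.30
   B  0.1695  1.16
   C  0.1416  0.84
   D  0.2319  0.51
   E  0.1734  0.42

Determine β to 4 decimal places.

Let β = V/F and solve Σ zᵢ(Kᵢ−1)/(1+β(Kᵢ−1)) = 0.
Feasibility: ΣzᵢKᵢ = 1.4425, Σzᵢ/Kᵢ = 1.2682 — both > 1, two phases present.
Iterate (Newton) starting at β = 0.44:
  β = 0.4400: g = 0.04526, g' = -0.5742 → β = 0.5188
  β = 0.5188: g = 0.00150, g' = -0.5393 → β = 0.5216
Converged at β = 0.5216.

β = 0.5216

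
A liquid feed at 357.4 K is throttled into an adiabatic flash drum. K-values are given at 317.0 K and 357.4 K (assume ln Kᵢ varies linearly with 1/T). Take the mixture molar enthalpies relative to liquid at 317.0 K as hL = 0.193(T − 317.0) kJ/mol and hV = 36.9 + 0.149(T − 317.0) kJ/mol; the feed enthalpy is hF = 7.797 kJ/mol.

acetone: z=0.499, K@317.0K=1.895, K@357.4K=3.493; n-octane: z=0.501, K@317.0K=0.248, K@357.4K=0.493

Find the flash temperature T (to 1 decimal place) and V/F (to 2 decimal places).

T = 320.9 K, V/F = 0.19

Adiabatic flash: solve Rachford–Rice at each trial T, then check hF = ψ·hV(T) + (1−ψ)·hL(T).
  T = 317.0 K: K = (1.895, 0.248), RR gives ψ = 0.104, H_out = 3.830 kJ/mol
  T = 357.4 K: K = (3.493, 0.493), RR gives ψ = 0.783, H_out = 35.307 kJ/mol
  T = 337.2 K: K = (2.620, 0.357), RR gives ψ = 0.467, H_out = 20.708 kJ/mol
  T = 327.1 K: K = (2.240, 0.299), RR gives ψ = 0.308, H_out = 13.172 kJ/mol
  T = 322.1 K: K = (2.064, 0.273), RR gives ψ = 0.216, H_out = 8.898 kJ/mol
  T = 319.6 K: K = (1.980, 0.261), RR gives ψ = 0.164, H_out = 6.526 kJ/mol
  T = 320.9 K: K = (2.024, 0.267), RR gives ψ = 0.191, H_out = 7.783 kJ/mol
Linear interpolation between T = 320.9 (H_out = 7.783) and T = 322.1 (H_out = 8.898) on hF = 7.797 gives T ≈ 320.9 K, at which ψ = 0.19.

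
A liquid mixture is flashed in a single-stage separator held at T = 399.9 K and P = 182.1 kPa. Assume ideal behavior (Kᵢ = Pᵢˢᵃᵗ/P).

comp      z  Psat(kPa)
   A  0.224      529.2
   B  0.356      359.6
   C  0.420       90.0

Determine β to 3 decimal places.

β = 0.814

Raoult's law: Kᵢ = Pᵢˢᵃᵗ/P = Pᵢˢᵃᵗ/182.1.
  K_A = 529.2/182.1 = 2.90610, K_B = 359.6/182.1 = 1.97474, K_C = 90.0/182.1 = 0.49423
Let β = V/F and solve Σ zᵢ(Kᵢ−1)/(1+β(Kᵢ−1)) = 0.
g(0) = ΣzᵢKᵢ − 1 = 0.562 and g(1) = 1 − Σzᵢ/Kᵢ = -0.107, so a root lies in (0, 1).
Newton iteration, β⁰ = 0.5:
  β = 0.500: g = 0.1676, g' = -0.559 → β = 0.800
  β = 0.800: g = 0.0073, g' = -0.538 → β = 0.814
Converged at β = 0.814.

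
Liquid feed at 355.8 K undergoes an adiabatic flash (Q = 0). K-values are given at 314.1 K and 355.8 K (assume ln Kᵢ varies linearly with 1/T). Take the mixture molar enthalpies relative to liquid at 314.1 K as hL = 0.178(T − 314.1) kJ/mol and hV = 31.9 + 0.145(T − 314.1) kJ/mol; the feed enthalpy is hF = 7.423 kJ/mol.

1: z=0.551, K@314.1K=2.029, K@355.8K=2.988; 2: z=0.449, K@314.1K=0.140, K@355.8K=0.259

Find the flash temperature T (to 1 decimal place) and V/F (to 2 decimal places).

Adiabatic flash: solve Rachford–Rice at each trial T, then check hF = ψ·hV(T) + (1−ψ)·hL(T).
  T = 314.1 K: K = (2.029, 0.140), RR gives ψ = 0.204, H_out = 6.519 kJ/mol
  T = 355.8 K: K = (2.988, 0.259), RR gives ψ = 0.518, H_out = 23.226 kJ/mol
  T = 335.0 K: K = (2.493, 0.194), RR gives ψ = 0.383, H_out = 15.678 kJ/mol
  T = 324.6 K: K = (2.258, 0.166), RR gives ψ = 0.304, H_out = 11.449 kJ/mol
  T = 319.4 K: K = (2.143, 0.153), RR gives ψ = 0.258, H_out = 9.116 kJ/mol
  T = 316.8 K: K = (2.087, 0.146), RR gives ψ = 0.232, H_out = 7.874 kJ/mol
  T = 315.5 K: K = (2.059, 0.143), RR gives ψ = 0.219, H_out = 7.230 kJ/mol
Linear interpolation between T = 315.5 (H_out = 7.230) and T = 316.8 (H_out = 7.874) on hF = 7.423 gives T ≈ 315.9 K, at which ψ = 0.22.

T = 315.9 K, V/F = 0.22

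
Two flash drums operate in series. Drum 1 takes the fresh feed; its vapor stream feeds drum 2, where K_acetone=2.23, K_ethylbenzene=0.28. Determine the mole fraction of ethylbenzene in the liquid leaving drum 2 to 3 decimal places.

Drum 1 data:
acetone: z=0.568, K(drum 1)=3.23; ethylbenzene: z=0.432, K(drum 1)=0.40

Drum 1:
Binary case is linear: z₁(K₁−1)(1+ψ₁(K₂−1)) + z₂(K₂−1)(1+ψ₁(K₁−1)) = 0
⇒ ψ₁ = [z₁(K₁−1)+z₂(K₂−1)] / [−(K₁−1)(K₂−1)] = 1.0074/1.3380 = 0.753
Drum-1 compositions:
  acetone: x = 0.212, y = 0.685
  ethylbenzene: x = 0.788, y = 0.315
Drum-2 feed = drum-1 vapor: z₂ = (0.6848, 0.3152).
Drum 2:
Rachford–Rice: g(ψ₂) = Σ zᵢ(Kᵢ−1)/(1+ψ₂(Kᵢ−1)) = 0.
Feasibility: ΣzᵢKᵢ = 1.615, Σzᵢ/Kᵢ = 1.433 — both > 1, two phases present.
Iterate (Newton) starting at ψ₂ = 0.5:
  ψ₂ = 0.500: g = 0.1670, g' = -0.796 → ψ₂ = 0.710
  ψ₂ = 0.710: g = -0.0144, g' = -0.979 → ψ₂ = 0.695
Converged at ψ₂ = 0.695.
  acetone: x = 0.369, y = 0.823
  ethylbenzene: x = 0.631, y = 0.177

x_ethylbenzene (drum 2) = 0.631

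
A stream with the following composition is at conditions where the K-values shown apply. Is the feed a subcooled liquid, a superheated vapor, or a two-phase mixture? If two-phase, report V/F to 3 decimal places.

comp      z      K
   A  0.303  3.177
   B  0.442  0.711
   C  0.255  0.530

ΣzᵢKᵢ = 1.412; Σzᵢ/Kᵢ = 1.198.
Both exceed 1, so a two-phase solution exists.
Newton–Raphson from ψ = 0.5:
  ψ = 0.500: g = 0.0099, g' = -0.476 → ψ = 0.521
Converged at ψ = 0.521.

two-phase, V/F = 0.521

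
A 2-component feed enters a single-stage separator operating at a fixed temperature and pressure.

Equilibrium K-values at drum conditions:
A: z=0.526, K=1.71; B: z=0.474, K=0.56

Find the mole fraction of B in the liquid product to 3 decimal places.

x_B = 0.617

Let β = V/F and solve Σ zᵢ(Kᵢ−1)/(1+β(Kᵢ−1)) = 0.
Check two-phase: ΣzᵢKᵢ = 1.165 > 1 and Σzᵢ/Kᵢ = 1.154 > 1, so g(0) = 0.165 > 0 and g(1) = -0.154 < 0.
Binary case is linear: z₁(K₁−1)(1+β(K₂−1)) + z₂(K₂−1)(1+β(K₁−1)) = 0
⇒ β = [z₁(K₁−1)+z₂(K₂−1)] / [−(K₁−1)(K₂−1)] = 0.1649/0.3124 = 0.528
Compositions from xᵢ = zᵢ/(1+β(Kᵢ−1)), yᵢ = Kᵢxᵢ:
  A: x = 0.383, y = 0.654
  B: x = 0.617, y = 0.346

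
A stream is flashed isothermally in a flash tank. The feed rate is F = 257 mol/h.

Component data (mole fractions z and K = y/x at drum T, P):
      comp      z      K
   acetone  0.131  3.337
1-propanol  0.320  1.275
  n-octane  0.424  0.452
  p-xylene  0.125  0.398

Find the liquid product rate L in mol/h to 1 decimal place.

Rachford–Rice: g(ψ) = Σ zᵢ(Kᵢ−1)/(1+ψ(Kᵢ−1)) = 0.
g(0) = ΣzᵢKᵢ − 1 = 0.087 and g(1) = 1 − Σzᵢ/Kᵢ = -0.542, so a root lies in (0, 1).
Newton–Raphson from ψ = 0.5:
  ψ = 0.500: g = -0.2092, g' = -0.505 → ψ = 0.086
  ψ = 0.086: g = 0.0177, g' = -0.710 → ψ = 0.111
  ψ = 0.111: g = 0.0005, g' = -0.670 → ψ = 0.112
Converged at ψ = 0.112.
Then V = ψ·F = 0.1117·257 = 28.7 mol/h and L = F − V = 228.3 mol/h.

L = 228.3 mol/h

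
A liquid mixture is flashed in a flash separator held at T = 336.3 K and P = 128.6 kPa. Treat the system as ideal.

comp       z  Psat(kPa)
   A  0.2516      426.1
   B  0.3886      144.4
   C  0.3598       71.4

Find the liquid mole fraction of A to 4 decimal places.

x_A = 0.0884

Raoult's law: Kᵢ = Pᵢˢᵃᵗ/P = Pᵢˢᵃᵗ/128.6.
  K_A = 426.1/128.6 = 3.313375, K_B = 144.4/128.6 = 1.122862, K_C = 71.4/128.6 = 0.555210
Material balance + equilibrium reduce to Σ zᵢ(Kᵢ−1)/(1+ψ(Kᵢ−1)) = 0.
g(0) = ΣzᵢKᵢ − 1 = 0.4698 and g(1) = 1 − Σzᵢ/Kᵢ = -0.0701, so a root lies in (0, 1).
Newton iteration, ψ⁰ = 0.5:
  ψ = 0.5000: g = 0.10905, g' = -0.4124 → ψ = 0.7644
  ψ = 0.7644: g = 0.01141, g' = -0.3440 → ψ = 0.7976
  ψ = 0.7976: g = 0.00003, g' = -0.3422 → ψ = 0.7977
Converged at ψ = 0.7977.
Compositions from xᵢ = zᵢ/(1+ψ(Kᵢ−1)), yᵢ = Kᵢxᵢ:
  A: x = 0.0884, y = 0.2930
  B: x = 0.3539, y = 0.3974
  C: x = 0.5577, y = 0.3096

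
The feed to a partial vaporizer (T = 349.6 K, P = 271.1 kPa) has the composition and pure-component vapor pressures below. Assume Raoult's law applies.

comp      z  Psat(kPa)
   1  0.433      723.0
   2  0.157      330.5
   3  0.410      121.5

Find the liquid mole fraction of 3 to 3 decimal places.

x_3 = 0.662

Raoult's law: Kᵢ = Pᵢˢᵃᵗ/P = Pᵢˢᵃᵗ/271.1.
  K_1 = 723.0/271.1 = 2.66691, K_2 = 330.5/271.1 = 1.21911, K_3 = 121.5/271.1 = 0.44817
Newton iteration, β⁰ = 0.34:
  β = 0.340: g = 0.2142, g' = -0.686 → β = 0.652
  β = 0.652: g = 0.0224, g' = -0.587 → β = 0.690
Converged at β = 0.690.
Compositions from xᵢ = zᵢ/(1+β(Kᵢ−1)), yᵢ = Kᵢxᵢ:
  1: x = 0.201, y = 0.537
  2: x = 0.136, y = 0.166
  3: x = 0.662, y = 0.297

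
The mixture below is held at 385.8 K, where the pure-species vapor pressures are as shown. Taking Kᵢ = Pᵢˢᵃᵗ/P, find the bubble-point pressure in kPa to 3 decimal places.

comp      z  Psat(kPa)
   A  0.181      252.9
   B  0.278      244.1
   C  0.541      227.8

At the bubble point ψ → 0, so ΣzᵢKᵢ = 1 with Kᵢ = Pᵢˢᵃᵗ/P ⇒ P = ΣzᵢPᵢˢᵃᵗ.
P = 0.181·252.9 + 0.278·244.1 + 0.541·227.8 = 236.875 kPa

Pbub = 236.875 kPa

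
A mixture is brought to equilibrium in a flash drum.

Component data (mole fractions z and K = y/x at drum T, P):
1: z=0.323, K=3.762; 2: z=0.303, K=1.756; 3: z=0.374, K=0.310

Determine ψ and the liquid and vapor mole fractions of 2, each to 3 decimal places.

Newton–Raphson from ψ = 0.5:
  ψ = 0.500: g = 0.1469, g' = -0.941 → ψ = 0.656
  ψ = 0.656: g = -0.0012, g' = -0.983 → ψ = 0.655
Converged at ψ = 0.655.
Compositions from xᵢ = zᵢ/(1+ψ(Kᵢ−1)), yᵢ = Kᵢxᵢ:
  1: x = 0.115, y = 0.433
  2: x = 0.203, y = 0.356
  3: x = 0.682, y = 0.212

ψ = 0.655, x_2 = 0.203, y_2 = 0.356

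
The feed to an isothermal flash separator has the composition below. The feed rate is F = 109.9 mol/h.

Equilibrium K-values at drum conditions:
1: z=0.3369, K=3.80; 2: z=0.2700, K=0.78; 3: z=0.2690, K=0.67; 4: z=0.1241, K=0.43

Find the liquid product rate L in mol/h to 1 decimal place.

Newton–Raphson from β = 0.5:
  β = 0.5000: g = 0.12106, g' = -0.5959 → β = 0.7031
  β = 0.7031: g = 0.01383, g' = -0.4799 → β = 0.7320
  β = 0.7320: g = 0.00012, g' = -0.4722 → β = 0.7322
Converged at β = 0.7322.
Then V = β·F = 0.7322·109.9 = 80.5 mol/h and L = F − V = 29.4 mol/h.

L = 29.4 mol/h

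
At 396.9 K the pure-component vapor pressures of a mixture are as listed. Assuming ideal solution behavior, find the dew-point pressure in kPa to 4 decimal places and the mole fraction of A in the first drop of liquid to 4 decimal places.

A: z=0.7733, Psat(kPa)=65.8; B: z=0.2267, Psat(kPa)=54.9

At the dew point ψ → 1, so Σzᵢ/Kᵢ = 1 with Kᵢ = Pᵢˢᵃᵗ/P ⇒ 1/P = Σzᵢ/Pᵢˢᵃᵗ.
1/P = 0.7733/65.8 + 0.2267/54.9 = 0.0158816 ⇒ P = 62.9659 kPa
xᵢ = zᵢP/Pᵢˢᵃᵗ ⇒ x_A = 0.7733·62.9659/65.8 = 0.7400

Pdew = 62.9659 kPa, x_A = 0.7400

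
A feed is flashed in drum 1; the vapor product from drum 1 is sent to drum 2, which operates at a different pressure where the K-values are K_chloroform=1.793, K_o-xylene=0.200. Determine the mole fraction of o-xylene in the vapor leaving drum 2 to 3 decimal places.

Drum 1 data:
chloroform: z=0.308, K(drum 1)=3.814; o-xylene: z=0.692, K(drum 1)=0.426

Drum 1:
Material balance + equilibrium reduce to Σ zᵢ(Kᵢ−1)/(1+ψ₁(Kᵢ−1)) = 0.
g(0) = ΣzᵢKᵢ − 1 = 0.470 and g(1) = 1 − Σzᵢ/Kᵢ = -0.705, so a root lies in (0, 1).
Iterate (Newton) starting at ψ₁ = 0.35:
  ψ₁ = 0.350: g = -0.0604, g' = -0.976 → ψ₁ = 0.288
  ψ₁ = 0.288: g = 0.0027, g' = -1.071 → ψ₁ = 0.291
Converged at ψ₁ = 0.291.
Drum-1 compositions:
  chloroform: x = 0.169, y = 0.646
  o-xylene: x = 0.831, y = 0.354
Drum-2 feed = drum-1 vapor: z₂ = (0.6462, 0.3538).
Drum 2:
Binary case is linear: z₁(K₁−1)(1+ψ₂(K₂−1)) + z₂(K₂−1)(1+ψ₂(K₁−1)) = 0
⇒ ψ₂ = [z₁(K₁−1)+z₂(K₂−1)] / [−(K₁−1)(K₂−1)] = 0.2294/0.6344 = 0.362
  chloroform: x = 0.502, y = 0.900
  o-xylene: x = 0.498, y = 0.100

y_o-xylene (drum 2) = 0.100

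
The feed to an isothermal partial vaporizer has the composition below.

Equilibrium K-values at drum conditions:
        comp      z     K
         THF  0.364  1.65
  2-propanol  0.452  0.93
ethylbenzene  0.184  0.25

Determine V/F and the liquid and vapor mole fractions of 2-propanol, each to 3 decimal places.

Rachford–Rice: g(V/F) = Σ zᵢ(Kᵢ−1)/(1+V/F(Kᵢ−1)) = 0.
g(0) = ΣzᵢKᵢ − 1 = 0.067 and g(1) = 1 − Σzᵢ/Kᵢ = -0.443, so a root lies in (0, 1).
Newton–Raphson from V/F = 0.5:
  V/F = 0.500: g = -0.0750, g' = -0.355 → V/F = 0.289
  V/F = 0.289: g = -0.0092, g' = -0.280 → V/F = 0.256
  V/F = 0.256: g = -0.0001, g' = -0.274 → V/F = 0.255
Converged at V/F = 0.255.
Compositions from xᵢ = zᵢ/(1+V/F(Kᵢ−1)), yᵢ = Kᵢxᵢ:
  THF: x = 0.312, y = 0.515
  2-propanol: x = 0.460, y = 0.428
  ethylbenzene: x = 0.228, y = 0.057

V/F = 0.255, x_2-propanol = 0.460, y_2-propanol = 0.428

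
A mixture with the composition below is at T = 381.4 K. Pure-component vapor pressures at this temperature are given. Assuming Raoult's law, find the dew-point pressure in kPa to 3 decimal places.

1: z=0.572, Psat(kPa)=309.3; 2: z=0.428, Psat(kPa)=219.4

Pdew = 263.150 kPa

At the dew point ψ → 1, so Σzᵢ/Kᵢ = 1 with Kᵢ = Pᵢˢᵃᵗ/P ⇒ 1/P = Σzᵢ/Pᵢˢᵃᵗ.
1/P = 0.572/309.3 + 0.428/219.4 = 0.003800 ⇒ P = 263.150 kPa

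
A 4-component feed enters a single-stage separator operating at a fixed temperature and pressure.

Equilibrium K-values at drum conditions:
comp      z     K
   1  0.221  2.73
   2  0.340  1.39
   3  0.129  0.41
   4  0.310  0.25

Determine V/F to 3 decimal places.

Newton iteration, V/F⁰ = 0.5:
  V/F = 0.500: g = -0.1640, g' = -0.763 → V/F = 0.285
  V/F = 0.285: g = -0.0119, g' = -0.686 → V/F = 0.268
Converged at V/F = 0.268.

V/F = 0.268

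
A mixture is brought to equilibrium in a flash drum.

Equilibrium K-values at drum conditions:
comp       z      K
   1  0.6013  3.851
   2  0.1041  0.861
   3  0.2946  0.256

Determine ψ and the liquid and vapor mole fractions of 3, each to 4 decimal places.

Let ψ = V/F and solve Σ zᵢ(Kᵢ−1)/(1+ψ(Kᵢ−1)) = 0.
g(0) = ΣzᵢKᵢ − 1 = 1.4807 and g(1) = 1 − Σzᵢ/Kᵢ = -0.4278, so a root lies in (0, 1).
Newton iteration, ψ⁰ = 0.33:
  ψ = 0.3300: g = 0.57761, g' = -1.5862 → ψ = 0.6941
  ψ = 0.6941: g = 0.10617, g' = -1.2506 → ψ = 0.7790
  ψ = 0.7790: g = -0.00539, g' = -1.3963 → ψ = 0.7752
Converged at ψ = 0.7752.
Compositions from xᵢ = zᵢ/(1+ψ(Kᵢ−1)), yᵢ = Kᵢxᵢ:
  1: x = 0.1873, y = 0.7214
  2: x = 0.1167, y = 0.1005
  3: x = 0.6960, y = 0.1782

ψ = 0.7752, x_3 = 0.6960, y_3 = 0.1782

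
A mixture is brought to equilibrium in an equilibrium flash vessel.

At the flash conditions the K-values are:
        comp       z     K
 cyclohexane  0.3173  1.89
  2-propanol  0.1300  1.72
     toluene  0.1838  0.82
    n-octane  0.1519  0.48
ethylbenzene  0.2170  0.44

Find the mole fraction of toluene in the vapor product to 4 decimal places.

Iterate (Newton) starting at ψ = 0.44:
  ψ = 0.4400: g = -0.02559, g' = -0.3646 → ψ = 0.3698
  ψ = 0.3698: g = -0.00011, g' = -0.3623 → ψ = 0.3695
Converged at ψ = 0.3695.
Compositions from xᵢ = zᵢ/(1+ψ(Kᵢ−1)), yᵢ = Kᵢxᵢ:
  cyclohexane: x = 0.2388, y = 0.4513
  2-propanol: x = 0.1027, y = 0.1766
  toluene: x = 0.1969, y = 0.1615
  n-octane: x = 0.1880, y = 0.0903
  ethylbenzene: x = 0.2736, y = 0.1204

y_toluene = 0.1615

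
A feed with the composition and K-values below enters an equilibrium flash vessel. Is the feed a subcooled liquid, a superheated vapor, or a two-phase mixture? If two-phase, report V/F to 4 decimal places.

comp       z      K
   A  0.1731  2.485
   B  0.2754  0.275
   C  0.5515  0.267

ΣzᵢKᵢ = 0.6531; Σzᵢ/Kᵢ = 3.1367.
Since ΣzᵢKᵢ < 1 the mixture is below its bubble point — single liquid phase.

subcooled liquid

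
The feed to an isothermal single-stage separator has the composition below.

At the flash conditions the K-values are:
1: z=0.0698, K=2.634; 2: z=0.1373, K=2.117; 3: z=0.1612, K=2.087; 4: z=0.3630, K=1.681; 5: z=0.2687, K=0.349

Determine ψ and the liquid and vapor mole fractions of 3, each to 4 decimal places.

Let ψ = V/F and solve Σ zᵢ(Kᵢ−1)/(1+ψ(Kᵢ−1)) = 0.
g(0) = ΣzᵢKᵢ − 1 = 0.5149 and g(1) = 1 − Σzᵢ/Kᵢ = -0.1545, so a root lies in (0, 1).
Newton–Raphson from ψ = 0.37:
  ψ = 0.3700: g = 0.27158, g' = -0.5600 → ψ = 0.8549
  ψ = 0.8549: g = -0.02139, g' = -0.7748 → ψ = 0.8273
  ψ = 0.8273: g = -0.00054, g' = -0.7365 → ψ = 0.8266
Converged at ψ = 0.8266.
Compositions from xᵢ = zᵢ/(1+ψ(Kᵢ−1)), yᵢ = Kᵢxᵢ:
  1: x = 0.0297, y = 0.0782
  2: x = 0.0714, y = 0.1511
  3: x = 0.0849, y = 0.1772
  4: x = 0.2323, y = 0.3904
  5: x = 0.5818, y = 0.2030

ψ = 0.8266, x_3 = 0.0849, y_3 = 0.1772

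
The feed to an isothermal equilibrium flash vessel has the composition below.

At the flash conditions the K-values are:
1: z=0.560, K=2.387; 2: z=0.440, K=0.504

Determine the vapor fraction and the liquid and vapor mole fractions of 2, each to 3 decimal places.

ψ = 0.812, x_2 = 0.737, y_2 = 0.371

Let ψ = V/F and solve Σ zᵢ(Kᵢ−1)/(1+ψ(Kᵢ−1)) = 0.
g(0) = ΣzᵢKᵢ − 1 = 0.558 and g(1) = 1 − Σzᵢ/Kᵢ = -0.108, so a root lies in (0, 1).
Newton–Raphson from ψ = 0.5:
  ψ = 0.500: g = 0.1684, g' = -0.567 → ψ = 0.797
  ψ = 0.797: g = 0.0080, g' = -0.539 → ψ = 0.812
Converged at ψ = 0.812.
Compositions from xᵢ = zᵢ/(1+ψ(Kᵢ−1)), yᵢ = Kᵢxᵢ:
  1: x = 0.263, y = 0.629
  2: x = 0.737, y = 0.371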